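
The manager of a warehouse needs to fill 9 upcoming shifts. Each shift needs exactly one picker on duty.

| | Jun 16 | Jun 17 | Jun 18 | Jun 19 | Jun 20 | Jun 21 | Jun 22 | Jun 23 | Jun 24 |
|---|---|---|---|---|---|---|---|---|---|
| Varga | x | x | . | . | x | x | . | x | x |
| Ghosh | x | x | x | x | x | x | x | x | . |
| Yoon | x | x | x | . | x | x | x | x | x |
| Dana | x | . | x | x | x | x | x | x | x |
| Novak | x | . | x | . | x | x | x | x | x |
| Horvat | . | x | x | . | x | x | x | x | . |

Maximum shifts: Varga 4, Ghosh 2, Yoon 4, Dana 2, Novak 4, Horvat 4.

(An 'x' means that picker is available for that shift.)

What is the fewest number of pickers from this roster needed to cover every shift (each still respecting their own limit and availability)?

3

9 slots to fill and no one can take more than 4, so at least ⌈9/4⌉ = 3 pickers are needed.
Varga, Ghosh, and Yoon alone can cover everything: Jun 16→Varga, Jun 17→Varga, Jun 18→Ghosh, Jun 19→Ghosh, Jun 20→Varga, Jun 21→Yoon, Jun 22→Yoon, Jun 23→Yoon, Jun 24→Varga.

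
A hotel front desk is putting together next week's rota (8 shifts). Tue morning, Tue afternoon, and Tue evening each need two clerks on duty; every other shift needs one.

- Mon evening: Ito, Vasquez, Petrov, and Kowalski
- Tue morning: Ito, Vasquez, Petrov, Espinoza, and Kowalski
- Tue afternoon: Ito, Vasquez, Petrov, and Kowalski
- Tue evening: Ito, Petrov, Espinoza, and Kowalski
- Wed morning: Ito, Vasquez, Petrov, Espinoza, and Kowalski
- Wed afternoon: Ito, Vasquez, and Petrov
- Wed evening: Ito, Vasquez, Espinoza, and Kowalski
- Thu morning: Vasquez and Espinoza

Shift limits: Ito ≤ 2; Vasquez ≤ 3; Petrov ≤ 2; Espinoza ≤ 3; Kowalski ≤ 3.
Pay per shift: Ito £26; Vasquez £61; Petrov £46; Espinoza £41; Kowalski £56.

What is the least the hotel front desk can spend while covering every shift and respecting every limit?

Picking the cheapest available clerk for each shift independently would cost £351, but that ignores the shift limits.
An optimal schedule: Mon evening→Ito, Tue morning→Kowalski+Vasquez, Tue afternoon→Petrov+Kowalski, Tue evening→Petrov+Kowalski, Wed morning→Espinoza, Wed afternoon→Ito, Wed evening→Espinoza, Thu morning→Espinoza.
Total: 26 + 56 + 61 + 46 + 56 + 46 + 56 + 41 + 26 + 41 + 41 = £496.

£496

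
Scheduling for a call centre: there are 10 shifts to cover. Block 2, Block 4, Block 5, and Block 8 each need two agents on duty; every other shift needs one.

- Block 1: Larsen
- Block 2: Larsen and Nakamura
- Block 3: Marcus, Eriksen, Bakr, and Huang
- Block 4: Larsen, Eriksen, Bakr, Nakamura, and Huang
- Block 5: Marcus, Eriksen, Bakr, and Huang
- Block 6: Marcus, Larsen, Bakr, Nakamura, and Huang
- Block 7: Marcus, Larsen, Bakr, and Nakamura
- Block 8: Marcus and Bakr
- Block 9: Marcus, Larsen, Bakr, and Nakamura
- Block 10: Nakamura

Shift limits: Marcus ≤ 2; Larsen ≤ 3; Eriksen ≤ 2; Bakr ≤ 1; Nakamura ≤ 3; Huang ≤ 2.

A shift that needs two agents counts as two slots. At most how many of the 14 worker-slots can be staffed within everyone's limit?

Total capacity across all agents is 2+3+2+1+3+2 = 13, and 14 slots are needed, so at most 13 can be filled.
An assignment achieving 13: Block 1→Larsen, Block 2→Larsen+Nakamura, Block 3→Marcus, Block 4→Eriksen+Huang, Block 5→Eriksen+Huang, Block 7→Larsen, Block 8→Marcus+Bakr, Block 9→Nakamura, Block 10→Nakamura.
Loads: Marcus 2/2, Larsen 3/3, Eriksen 2/2, Bakr 1/1, Nakamura 3/3, Huang 2/2.

13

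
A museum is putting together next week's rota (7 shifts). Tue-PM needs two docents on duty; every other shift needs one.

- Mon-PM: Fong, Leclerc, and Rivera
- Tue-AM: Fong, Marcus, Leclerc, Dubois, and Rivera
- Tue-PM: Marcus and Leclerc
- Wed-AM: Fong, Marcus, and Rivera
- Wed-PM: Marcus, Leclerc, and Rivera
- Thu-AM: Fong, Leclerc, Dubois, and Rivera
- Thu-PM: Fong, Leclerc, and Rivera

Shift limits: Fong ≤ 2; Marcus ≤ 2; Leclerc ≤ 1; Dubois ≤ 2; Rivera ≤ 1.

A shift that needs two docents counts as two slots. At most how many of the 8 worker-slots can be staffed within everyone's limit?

8

Total capacity across all docents is 2+2+1+2+1 = 8, and 8 slots are needed, so at most 8 can be filled.
An assignment achieving 8: Mon-PM→Fong, Tue-AM→Dubois, Tue-PM→Marcus+Leclerc, Wed-AM→Fong, Wed-PM→Marcus, Thu-AM→Dubois, Thu-PM→Rivera.
Loads: Fong 2/2, Marcus 2/2, Leclerc 1/1, Dubois 2/2, Rivera 1/1.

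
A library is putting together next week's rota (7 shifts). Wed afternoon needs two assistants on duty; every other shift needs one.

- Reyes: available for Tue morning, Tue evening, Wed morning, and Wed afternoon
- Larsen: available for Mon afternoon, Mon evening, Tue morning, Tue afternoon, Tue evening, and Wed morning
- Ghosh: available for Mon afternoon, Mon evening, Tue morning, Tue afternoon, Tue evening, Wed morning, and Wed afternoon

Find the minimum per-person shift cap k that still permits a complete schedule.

3

With 3 assistants and 8 worker-slots to fill, someone must work at least ⌈8/3⌉ = 3 shifts, so k ≥ 3.
k = 3 works: Mon afternoon→Larsen, Mon evening→Larsen, Tue morning→Reyes, Tue afternoon→Larsen, Tue evening→Reyes, Wed morning→Ghosh, Wed afternoon→Reyes+Ghosh.
Loads: Reyes 3, Larsen 3, Ghosh 2 — all ≤ 3.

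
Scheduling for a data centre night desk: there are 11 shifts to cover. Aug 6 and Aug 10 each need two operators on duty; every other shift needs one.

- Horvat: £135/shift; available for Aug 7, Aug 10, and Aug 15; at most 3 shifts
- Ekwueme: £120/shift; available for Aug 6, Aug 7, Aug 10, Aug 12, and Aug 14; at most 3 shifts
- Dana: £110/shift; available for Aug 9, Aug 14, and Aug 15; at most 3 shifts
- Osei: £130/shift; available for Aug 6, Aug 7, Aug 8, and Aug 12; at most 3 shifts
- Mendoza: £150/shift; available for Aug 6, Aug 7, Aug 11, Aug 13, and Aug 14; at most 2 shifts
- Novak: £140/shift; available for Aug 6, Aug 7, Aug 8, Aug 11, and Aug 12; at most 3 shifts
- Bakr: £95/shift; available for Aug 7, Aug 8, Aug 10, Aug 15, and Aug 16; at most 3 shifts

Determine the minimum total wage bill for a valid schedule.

Aug 9 can only be covered by Dana, so that assignment is forced.
Aug 13 can only be covered by Mendoza, so that assignment is forced.
Aug 16 can only be covered by Bakr, so that assignment is forced.
Picking the cheapest available operator for each shift independently would cost £1475, but that ignores the shift limits.
An optimal schedule: Aug 6→Ekwueme+Osei, Aug 7→Osei, Aug 8→Bakr, Aug 9→Dana, Aug 10→Bakr+Ekwueme, Aug 11→Novak, Aug 12→Ekwueme, Aug 13→Mendoza, Aug 14→Dana, Aug 15→Dana, Aug 16→Bakr.
Total: 120 + 130 + 130 + 95 + 110 + 95 + 120 + 140 + 120 + 150 + 110 + 110 + 95 = £1525.

£1525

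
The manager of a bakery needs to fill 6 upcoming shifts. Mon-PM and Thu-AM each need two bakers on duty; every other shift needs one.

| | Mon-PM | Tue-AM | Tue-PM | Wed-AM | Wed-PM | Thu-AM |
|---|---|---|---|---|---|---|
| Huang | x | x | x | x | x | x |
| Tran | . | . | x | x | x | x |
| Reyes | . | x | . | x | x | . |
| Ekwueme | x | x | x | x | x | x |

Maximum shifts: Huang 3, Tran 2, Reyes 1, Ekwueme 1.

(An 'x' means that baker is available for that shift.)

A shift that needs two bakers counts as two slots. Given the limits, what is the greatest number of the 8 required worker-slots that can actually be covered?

7

Total capacity across all bakers is 3+2+1+1 = 7, and 8 slots are needed, so at most 7 can be filled.
An assignment achieving 7: Mon-PM→Huang+Ekwueme, Tue-AM→Huang, Tue-PM→Huang, Wed-AM→Tran, Wed-PM→Reyes, Thu-AM→Tran.
Loads: Huang 3/3, Tran 2/2, Reyes 1/1, Ekwueme 1/1.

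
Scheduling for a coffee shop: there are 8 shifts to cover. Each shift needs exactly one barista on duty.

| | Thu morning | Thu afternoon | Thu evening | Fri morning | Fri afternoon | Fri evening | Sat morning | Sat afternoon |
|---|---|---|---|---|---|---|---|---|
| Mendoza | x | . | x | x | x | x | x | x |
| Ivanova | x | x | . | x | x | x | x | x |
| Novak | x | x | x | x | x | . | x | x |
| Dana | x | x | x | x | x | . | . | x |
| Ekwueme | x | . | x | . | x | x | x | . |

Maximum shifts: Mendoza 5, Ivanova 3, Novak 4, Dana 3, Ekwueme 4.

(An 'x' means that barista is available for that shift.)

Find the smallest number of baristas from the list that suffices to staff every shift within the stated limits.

2

8 slots to fill and no one can take more than 5, so at least ⌈8/5⌉ = 2 baristas are needed.
Mendoza and Ivanova alone can cover everything: Thu morning→Mendoza, Thu afternoon→Ivanova, Thu evening→Mendoza, Fri morning→Mendoza, Fri afternoon→Mendoza, Fri evening→Mendoza, Sat morning→Ivanova, Sat afternoon→Ivanova.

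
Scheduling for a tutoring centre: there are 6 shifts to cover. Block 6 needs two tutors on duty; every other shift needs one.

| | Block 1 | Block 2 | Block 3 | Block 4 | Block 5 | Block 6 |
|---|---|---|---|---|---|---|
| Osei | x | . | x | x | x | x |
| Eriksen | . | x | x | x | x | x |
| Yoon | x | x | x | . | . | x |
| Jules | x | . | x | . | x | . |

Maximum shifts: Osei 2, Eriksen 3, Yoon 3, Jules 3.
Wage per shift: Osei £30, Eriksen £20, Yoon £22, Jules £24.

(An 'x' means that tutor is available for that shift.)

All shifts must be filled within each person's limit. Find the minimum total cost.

Picking the cheapest available tutor for each shift independently would cost £144, but that ignores the shift limits.
An optimal schedule: Block 1→Yoon, Block 2→Eriksen, Block 3→Yoon, Block 4→Eriksen, Block 5→Jules, Block 6→Eriksen+Yoon.
Total: 22 + 20 + 22 + 20 + 24 + 20 + 22 = £150.

£150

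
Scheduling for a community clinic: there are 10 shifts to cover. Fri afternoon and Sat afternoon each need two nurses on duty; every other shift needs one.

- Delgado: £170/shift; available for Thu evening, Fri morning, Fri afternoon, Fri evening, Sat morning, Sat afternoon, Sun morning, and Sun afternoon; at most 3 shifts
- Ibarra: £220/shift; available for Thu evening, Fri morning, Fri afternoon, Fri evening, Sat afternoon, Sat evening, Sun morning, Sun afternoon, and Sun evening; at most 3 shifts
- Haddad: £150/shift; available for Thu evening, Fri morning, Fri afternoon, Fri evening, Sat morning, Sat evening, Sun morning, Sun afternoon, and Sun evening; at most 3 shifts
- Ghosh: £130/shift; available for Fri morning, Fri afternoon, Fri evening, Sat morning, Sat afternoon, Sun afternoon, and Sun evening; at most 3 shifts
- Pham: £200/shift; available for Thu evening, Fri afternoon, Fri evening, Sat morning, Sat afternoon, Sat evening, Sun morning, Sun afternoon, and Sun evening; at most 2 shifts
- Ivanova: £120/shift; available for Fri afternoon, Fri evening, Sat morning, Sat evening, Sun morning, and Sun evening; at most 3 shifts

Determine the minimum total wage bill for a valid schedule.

Picking the cheapest available nurse for each shift independently would cost £1560, but that ignores the shift limits.
An optimal schedule: Thu evening→Haddad, Fri morning→Ghosh, Fri afternoon→Haddad+Delgado, Fri evening→Delgado, Sat morning→Ivanova, Sat afternoon→Ghosh+Delgado, Sat evening→Ivanova, Sun morning→Ivanova, Sun afternoon→Ghosh, Sun evening→Haddad.
Total: 150 + 130 + 150 + 170 + 170 + 120 + 130 + 170 + 120 + 120 + 130 + 150 = £1710.

£1710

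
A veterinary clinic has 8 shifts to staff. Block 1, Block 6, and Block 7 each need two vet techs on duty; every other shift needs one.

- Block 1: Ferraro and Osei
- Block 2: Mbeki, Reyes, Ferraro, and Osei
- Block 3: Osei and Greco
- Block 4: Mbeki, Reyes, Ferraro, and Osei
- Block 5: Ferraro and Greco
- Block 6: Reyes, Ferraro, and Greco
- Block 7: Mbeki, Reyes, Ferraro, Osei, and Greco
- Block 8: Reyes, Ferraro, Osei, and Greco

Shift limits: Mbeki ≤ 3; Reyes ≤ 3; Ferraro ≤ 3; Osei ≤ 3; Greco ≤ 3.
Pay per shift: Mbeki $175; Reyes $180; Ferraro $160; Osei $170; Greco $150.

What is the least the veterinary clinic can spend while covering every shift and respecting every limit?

$1790

Block 1 can only be covered by Ferraro and Osei, so that assignment is forced.
Picking the cheapest available vet tech for each shift independently would cost $1720, but that ignores the shift limits.
An optimal schedule: Block 1→Ferraro+Osei, Block 2→Ferraro, Block 3→Greco, Block 4→Mbeki, Block 5→Greco, Block 6→Greco+Ferraro, Block 7→Osei+Mbeki, Block 8→Osei.
Total: 160 + 170 + 160 + 150 + 175 + 150 + 150 + 160 + 170 + 175 + 170 = $1790.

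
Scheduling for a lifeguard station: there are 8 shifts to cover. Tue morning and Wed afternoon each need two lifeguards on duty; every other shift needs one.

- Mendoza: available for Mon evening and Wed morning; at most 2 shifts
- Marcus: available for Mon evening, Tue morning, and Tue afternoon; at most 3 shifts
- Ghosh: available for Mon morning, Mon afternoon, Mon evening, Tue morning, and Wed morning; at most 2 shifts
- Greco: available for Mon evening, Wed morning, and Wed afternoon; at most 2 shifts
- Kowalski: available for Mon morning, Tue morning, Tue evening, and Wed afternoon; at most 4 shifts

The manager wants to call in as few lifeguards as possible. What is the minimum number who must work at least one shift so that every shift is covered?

10 slots to fill and no one can take more than 4, so at least ⌈10/4⌉ = 3 lifeguards are needed.
Any 3 lifeguards together have capacity at most 4+3+2 = 9 < 10 slots, so 3 can never suffice.
Marcus, Ghosh, Greco, and Kowalski alone can cover everything: Mon morning→Ghosh, Mon afternoon→Ghosh, Mon evening→Marcus, Tue morning→Marcus+Kowalski, Tue afternoon→Marcus, Tue evening→Kowalski, Wed morning→Greco, Wed afternoon→Greco+Kowalski.

4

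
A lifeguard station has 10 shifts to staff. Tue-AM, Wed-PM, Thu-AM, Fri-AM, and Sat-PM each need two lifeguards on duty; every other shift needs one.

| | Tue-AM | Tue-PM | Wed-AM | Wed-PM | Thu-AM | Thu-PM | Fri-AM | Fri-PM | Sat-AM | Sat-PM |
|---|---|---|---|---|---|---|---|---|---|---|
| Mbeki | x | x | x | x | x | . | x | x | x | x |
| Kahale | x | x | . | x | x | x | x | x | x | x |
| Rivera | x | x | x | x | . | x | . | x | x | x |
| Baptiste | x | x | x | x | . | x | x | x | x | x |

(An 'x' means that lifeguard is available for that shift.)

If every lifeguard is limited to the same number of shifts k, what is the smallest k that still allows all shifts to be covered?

4

With 4 lifeguards and 15 worker-slots to fill, someone must work at least ⌈15/4⌉ = 4 shifts, so k ≥ 4.
k = 4 works: Tue-AM→Rivera+Baptiste, Tue-PM→Mbeki, Wed-AM→Mbeki, Wed-PM→Rivera+Baptiste, Thu-AM→Mbeki+Kahale, Thu-PM→Kahale, Fri-AM→Mbeki+Kahale, Fri-PM→Kahale, Sat-AM→Rivera, Sat-PM→Rivera+Baptiste.
Loads: Mbeki 4, Kahale 4, Rivera 4, Baptiste 3 — all ≤ 4.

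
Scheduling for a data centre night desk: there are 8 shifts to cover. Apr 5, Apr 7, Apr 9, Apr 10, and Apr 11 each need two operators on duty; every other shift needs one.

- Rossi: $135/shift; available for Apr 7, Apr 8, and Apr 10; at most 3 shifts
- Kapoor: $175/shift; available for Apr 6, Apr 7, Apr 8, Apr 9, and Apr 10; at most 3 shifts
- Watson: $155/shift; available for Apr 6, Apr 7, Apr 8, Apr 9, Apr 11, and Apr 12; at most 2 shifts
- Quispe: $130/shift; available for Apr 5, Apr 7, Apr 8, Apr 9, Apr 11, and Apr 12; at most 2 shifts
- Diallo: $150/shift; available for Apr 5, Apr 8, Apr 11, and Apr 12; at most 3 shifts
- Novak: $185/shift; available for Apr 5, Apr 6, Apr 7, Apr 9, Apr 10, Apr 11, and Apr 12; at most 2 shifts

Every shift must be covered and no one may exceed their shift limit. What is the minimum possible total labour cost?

$1950

Picking the cheapest available operator for each shift independently would cost $1835, but that ignores the shift limits.
An optimal schedule: Apr 5→Quispe+Diallo, Apr 6→Watson, Apr 7→Rossi+Kapoor, Apr 8→Rossi, Apr 9→Quispe+Kapoor, Apr 10→Rossi+Kapoor, Apr 11→Diallo+Watson, Apr 12→Diallo.
Total: 130 + 150 + 155 + 135 + 175 + 135 + 130 + 175 + 135 + 175 + 150 + 155 + 150 = $1950.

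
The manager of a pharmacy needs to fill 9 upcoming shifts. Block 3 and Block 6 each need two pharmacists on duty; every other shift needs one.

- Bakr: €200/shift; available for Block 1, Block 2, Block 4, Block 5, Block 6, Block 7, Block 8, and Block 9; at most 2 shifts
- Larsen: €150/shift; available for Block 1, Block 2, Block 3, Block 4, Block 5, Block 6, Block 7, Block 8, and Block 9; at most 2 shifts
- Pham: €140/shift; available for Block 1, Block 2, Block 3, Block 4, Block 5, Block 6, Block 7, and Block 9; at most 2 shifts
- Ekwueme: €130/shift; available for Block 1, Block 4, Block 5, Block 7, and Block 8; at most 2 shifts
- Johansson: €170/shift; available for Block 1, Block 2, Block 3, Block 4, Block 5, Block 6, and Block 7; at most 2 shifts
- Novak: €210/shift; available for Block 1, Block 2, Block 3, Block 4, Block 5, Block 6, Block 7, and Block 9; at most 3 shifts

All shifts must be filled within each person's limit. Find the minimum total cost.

Picking the cheapest available pharmacist for each shift independently would cost €1510, but that ignores the shift limits.
An optimal schedule: Block 1→Larsen, Block 2→Larsen, Block 3→Pham+Johansson, Block 4→Pham, Block 5→Ekwueme, Block 6→Johansson+Novak, Block 7→Ekwueme, Block 8→Bakr, Block 9→Bakr.
Total: 150 + 150 + 140 + 170 + 140 + 130 + 170 + 210 + 130 + 200 + 200 = €1790.

€1790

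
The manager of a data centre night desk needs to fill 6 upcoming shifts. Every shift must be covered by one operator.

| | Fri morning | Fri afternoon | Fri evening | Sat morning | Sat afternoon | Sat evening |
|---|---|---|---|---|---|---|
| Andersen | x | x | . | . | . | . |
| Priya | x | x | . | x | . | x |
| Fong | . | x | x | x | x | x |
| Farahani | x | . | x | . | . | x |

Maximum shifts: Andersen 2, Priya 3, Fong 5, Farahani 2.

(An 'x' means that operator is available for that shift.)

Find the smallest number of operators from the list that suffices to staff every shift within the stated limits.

2

6 slots to fill and no one can take more than 5, so at least ⌈6/5⌉ = 2 operators are needed.
Andersen and Fong alone can cover everything: Fri morning→Andersen, Fri afternoon→Andersen, Fri evening→Fong, Sat morning→Fong, Sat afternoon→Fong, Sat evening→Fong.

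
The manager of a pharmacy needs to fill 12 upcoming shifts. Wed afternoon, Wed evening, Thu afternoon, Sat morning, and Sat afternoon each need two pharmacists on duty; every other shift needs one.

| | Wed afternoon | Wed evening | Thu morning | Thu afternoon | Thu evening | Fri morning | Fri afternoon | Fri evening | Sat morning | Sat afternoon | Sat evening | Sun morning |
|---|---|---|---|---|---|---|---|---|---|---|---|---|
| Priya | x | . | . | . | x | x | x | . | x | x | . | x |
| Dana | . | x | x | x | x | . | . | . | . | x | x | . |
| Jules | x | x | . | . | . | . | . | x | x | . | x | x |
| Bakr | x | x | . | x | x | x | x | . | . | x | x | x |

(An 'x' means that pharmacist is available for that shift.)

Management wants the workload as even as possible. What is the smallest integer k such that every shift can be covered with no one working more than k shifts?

5

With 4 pharmacists and 17 worker-slots to fill, someone must work at least ⌈17/4⌉ = 5 shifts, so k ≥ 5.
k = 5 works: Wed afternoon→Priya+Jules, Wed evening→Dana+Jules, Thu morning→Dana, Thu afternoon→Dana+Bakr, Thu evening→Priya, Fri morning→Priya, Fri afternoon→Priya, Fri evening→Jules, Sat morning→Priya+Jules, Sat afternoon→Dana+Bakr, Sat evening→Dana, Sun morning→Jules.
Loads: Priya 5, Dana 5, Jules 5, Bakr 2 — all ≤ 5.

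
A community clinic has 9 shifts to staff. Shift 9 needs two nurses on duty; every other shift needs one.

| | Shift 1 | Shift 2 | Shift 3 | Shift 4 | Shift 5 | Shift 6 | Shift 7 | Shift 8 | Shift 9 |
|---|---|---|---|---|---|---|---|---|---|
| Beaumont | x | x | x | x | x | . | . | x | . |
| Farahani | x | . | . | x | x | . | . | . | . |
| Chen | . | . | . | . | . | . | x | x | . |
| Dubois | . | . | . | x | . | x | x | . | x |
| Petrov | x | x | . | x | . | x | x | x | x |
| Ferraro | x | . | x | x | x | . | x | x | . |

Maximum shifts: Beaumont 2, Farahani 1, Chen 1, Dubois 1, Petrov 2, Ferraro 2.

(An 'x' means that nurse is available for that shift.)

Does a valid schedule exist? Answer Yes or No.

Total capacity is 2+1+1+1+2+2 = 9 but 10 worker-slots are needed — infeasible.

No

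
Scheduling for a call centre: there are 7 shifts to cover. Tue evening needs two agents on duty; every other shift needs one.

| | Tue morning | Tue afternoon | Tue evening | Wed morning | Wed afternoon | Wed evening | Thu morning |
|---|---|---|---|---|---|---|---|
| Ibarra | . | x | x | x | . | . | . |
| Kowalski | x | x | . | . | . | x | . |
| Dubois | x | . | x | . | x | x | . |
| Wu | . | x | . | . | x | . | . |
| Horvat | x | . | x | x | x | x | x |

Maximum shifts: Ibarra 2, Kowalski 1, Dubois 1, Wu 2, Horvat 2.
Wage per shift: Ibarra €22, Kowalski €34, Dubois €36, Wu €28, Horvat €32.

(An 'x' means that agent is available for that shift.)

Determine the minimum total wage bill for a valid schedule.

€234

Thu morning can only be covered by Horvat, so that assignment is forced.
Picking the cheapest available agent for each shift independently would cost €222, but that ignores the shift limits.
An optimal schedule: Tue morning→Kowalski, Tue afternoon→Wu, Tue evening→Ibarra+Dubois, Wed morning→Ibarra, Wed afternoon→Wu, Wed evening→Horvat, Thu morning→Horvat.
Total: 34 + 28 + 22 + 36 + 22 + 28 + 32 + 32 = €234.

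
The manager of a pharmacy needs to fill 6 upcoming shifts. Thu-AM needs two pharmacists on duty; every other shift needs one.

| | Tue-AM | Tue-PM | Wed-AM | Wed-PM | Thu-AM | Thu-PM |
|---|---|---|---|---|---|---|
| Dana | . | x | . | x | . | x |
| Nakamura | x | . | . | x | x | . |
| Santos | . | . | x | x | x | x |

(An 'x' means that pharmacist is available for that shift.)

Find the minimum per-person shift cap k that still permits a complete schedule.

3

With 3 pharmacists and 7 worker-slots to fill, someone must work at least ⌈7/3⌉ = 3 shifts, so k ≥ 3.
k = 3 works: Tue-AM→Nakamura, Tue-PM→Dana, Wed-AM→Santos, Wed-PM→Dana, Thu-AM→Nakamura+Santos, Thu-PM→Dana.
Loads: Dana 3, Nakamura 2, Santos 2 — all ≤ 3.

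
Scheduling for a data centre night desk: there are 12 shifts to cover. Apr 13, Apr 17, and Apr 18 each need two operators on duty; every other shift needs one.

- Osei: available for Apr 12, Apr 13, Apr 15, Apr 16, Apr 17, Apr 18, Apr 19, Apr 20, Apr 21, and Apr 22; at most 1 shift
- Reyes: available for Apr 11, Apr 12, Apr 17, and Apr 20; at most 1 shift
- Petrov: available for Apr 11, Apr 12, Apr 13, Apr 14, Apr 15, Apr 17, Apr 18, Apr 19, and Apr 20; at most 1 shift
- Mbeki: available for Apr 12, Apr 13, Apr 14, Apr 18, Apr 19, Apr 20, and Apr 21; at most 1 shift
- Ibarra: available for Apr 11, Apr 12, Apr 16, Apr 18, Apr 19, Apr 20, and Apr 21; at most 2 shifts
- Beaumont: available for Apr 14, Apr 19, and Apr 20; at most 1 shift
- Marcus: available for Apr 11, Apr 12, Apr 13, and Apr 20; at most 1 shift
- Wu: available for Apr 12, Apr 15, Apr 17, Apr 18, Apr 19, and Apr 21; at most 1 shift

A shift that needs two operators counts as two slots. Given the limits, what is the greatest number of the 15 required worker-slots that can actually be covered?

Total capacity across all operators is 1+1+1+1+2+1+1+1 = 9, and 15 slots are needed, so at most 9 can be filled.
An assignment achieving 9: Apr 11→Reyes, Apr 13→Mbeki+Marcus, Apr 14→Petrov, Apr 15→Wu, Apr 16→Ibarra, Apr 19→Beaumont, Apr 21→Ibarra, Apr 22→Osei.
Loads: Osei 1/1, Reyes 1/1, Petrov 1/1, Mbeki 1/1, Ibarra 2/2, Beaumont 1/1, Marcus 1/1, Wu 1/1.

9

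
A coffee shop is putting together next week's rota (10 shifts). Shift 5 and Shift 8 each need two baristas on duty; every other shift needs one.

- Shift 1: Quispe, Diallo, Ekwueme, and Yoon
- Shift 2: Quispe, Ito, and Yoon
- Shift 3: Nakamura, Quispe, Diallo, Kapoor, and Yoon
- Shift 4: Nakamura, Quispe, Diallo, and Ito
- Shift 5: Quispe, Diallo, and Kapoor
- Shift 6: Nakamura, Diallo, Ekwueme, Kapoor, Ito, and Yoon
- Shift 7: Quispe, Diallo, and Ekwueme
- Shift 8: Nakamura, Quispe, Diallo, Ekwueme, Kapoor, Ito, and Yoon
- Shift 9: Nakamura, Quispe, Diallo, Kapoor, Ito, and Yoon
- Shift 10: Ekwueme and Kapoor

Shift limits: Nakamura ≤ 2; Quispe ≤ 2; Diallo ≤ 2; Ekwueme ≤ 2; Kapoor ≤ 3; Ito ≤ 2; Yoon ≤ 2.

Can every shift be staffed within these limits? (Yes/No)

One valid schedule: Shift 1→Ekwueme, Shift 2→Quispe, Shift 3→Nakamura, Shift 4→Nakamura, Shift 5→Quispe+Diallo, Shift 6→Kapoor, Shift 7→Diallo, Shift 8→Kapoor+Ito, Shift 9→Kapoor, Shift 10→Ekwueme.
Loads: Nakamura 2/2, Quispe 2/2, Diallo 2/2, Ekwueme 2/2, Kapoor 3/3, Ito 1/2, Yoon 0/2 — all within limits.

Yes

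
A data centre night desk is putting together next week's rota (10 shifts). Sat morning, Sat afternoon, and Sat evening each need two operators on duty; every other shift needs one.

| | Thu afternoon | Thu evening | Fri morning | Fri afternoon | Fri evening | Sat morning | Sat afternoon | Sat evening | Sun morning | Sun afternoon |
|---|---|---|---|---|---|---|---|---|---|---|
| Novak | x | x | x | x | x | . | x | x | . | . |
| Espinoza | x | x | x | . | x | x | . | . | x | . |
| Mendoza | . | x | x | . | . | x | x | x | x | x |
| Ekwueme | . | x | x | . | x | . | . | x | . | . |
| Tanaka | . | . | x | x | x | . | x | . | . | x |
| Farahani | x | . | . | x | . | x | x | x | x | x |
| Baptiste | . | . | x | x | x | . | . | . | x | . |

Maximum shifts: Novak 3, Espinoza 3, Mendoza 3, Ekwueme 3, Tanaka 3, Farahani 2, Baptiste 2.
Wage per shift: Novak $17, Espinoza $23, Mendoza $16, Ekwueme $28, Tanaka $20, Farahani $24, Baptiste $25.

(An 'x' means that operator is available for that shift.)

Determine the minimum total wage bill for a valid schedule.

$252

Picking the cheapest available operator for each shift independently would cost $220, but that ignores the shift limits.
An optimal schedule: Thu afternoon→Novak, Thu evening→Mendoza, Fri morning→Espinoza, Fri afternoon→Tanaka, Fri evening→Tanaka, Sat morning→Mendoza+Espinoza, Sat afternoon→Novak+Tanaka, Sat evening→Novak+Farahani, Sun morning→Espinoza, Sun afternoon→Mendoza.
Total: 17 + 16 + 23 + 20 + 20 + 16 + 23 + 17 + 20 + 17 + 24 + 23 + 16 = $252.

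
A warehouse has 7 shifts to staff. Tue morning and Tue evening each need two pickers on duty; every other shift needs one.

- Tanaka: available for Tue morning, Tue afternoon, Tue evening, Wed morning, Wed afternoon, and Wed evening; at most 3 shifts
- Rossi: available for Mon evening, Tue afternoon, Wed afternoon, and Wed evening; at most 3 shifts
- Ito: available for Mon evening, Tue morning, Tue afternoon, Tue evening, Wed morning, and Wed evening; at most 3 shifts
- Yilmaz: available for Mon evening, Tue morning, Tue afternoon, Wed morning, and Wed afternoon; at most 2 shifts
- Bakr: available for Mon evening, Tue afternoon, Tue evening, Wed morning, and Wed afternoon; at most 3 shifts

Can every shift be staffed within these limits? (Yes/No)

Yes

One valid schedule: Mon evening→Rossi, Tue morning→Tanaka+Ito, Tue afternoon→Rossi, Tue evening→Tanaka+Ito, Wed morning→Ito, Wed afternoon→Rossi, Wed evening→Tanaka.
Loads: Tanaka 3/3, Rossi 3/3, Ito 3/3, Yilmaz 0/2, Bakr 0/3 — all within limits.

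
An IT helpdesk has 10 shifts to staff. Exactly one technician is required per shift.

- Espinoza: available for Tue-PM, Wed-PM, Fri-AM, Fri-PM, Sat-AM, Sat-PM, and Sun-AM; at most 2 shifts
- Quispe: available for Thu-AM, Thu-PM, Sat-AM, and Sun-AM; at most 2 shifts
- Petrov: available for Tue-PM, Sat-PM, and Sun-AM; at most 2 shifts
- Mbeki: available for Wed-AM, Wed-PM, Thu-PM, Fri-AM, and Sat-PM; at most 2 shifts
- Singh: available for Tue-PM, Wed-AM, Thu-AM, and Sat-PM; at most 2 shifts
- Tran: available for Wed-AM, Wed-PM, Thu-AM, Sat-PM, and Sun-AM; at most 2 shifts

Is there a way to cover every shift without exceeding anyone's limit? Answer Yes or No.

Yes

Fri-PM can only be covered by Espinoza, so that assignment is forced.
One valid schedule: Tue-PM→Petrov, Wed-AM→Mbeki, Wed-PM→Mbeki, Thu-AM→Singh, Thu-PM→Quispe, Fri-AM→Espinoza, Fri-PM→Espinoza, Sat-AM→Quispe, Sat-PM→Singh, Sun-AM→Petrov.
Loads: Espinoza 2/2, Quispe 2/2, Petrov 2/2, Mbeki 2/2, Singh 2/2, Tran 0/2 — all within limits.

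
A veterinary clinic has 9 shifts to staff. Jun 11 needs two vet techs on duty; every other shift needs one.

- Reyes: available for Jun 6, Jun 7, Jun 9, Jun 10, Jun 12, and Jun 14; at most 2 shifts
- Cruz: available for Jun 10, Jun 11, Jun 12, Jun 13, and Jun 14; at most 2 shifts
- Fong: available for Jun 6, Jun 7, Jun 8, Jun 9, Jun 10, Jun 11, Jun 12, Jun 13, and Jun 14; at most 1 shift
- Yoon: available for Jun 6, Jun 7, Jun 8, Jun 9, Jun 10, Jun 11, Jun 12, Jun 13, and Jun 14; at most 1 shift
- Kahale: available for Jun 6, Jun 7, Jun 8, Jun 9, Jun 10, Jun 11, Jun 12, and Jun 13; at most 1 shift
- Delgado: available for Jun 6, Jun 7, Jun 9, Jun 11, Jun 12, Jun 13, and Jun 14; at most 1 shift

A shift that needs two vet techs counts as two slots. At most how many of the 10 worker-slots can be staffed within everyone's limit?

Total capacity across all vet techs is 2+2+1+1+1+1 = 8, and 10 slots are needed, so at most 8 can be filled.
An assignment achieving 8: Jun 6→Reyes, Jun 7→Reyes, Jun 8→Fong, Jun 9→Yoon, Jun 10→Cruz, Jun 11→Cruz+Kahale, Jun 13→Delgado.
Loads: Reyes 2/2, Cruz 2/2, Fong 1/1, Yoon 1/1, Kahale 1/1, Delgado 1/1.

8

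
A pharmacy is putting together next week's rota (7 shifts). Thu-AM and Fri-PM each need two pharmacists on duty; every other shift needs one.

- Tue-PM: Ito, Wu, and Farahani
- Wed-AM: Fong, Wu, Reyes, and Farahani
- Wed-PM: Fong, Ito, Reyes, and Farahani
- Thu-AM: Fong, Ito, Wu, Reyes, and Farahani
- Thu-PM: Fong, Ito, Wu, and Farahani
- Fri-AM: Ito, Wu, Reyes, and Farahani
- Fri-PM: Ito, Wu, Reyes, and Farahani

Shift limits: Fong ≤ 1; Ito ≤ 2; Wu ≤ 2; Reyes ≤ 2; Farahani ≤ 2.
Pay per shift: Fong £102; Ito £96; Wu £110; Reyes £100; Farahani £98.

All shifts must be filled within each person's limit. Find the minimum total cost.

Picking the cheapest available pharmacist for each shift independently would cost £870, but that ignores the shift limits.
An optimal schedule: Tue-PM→Ito, Wed-AM→Fong, Wed-PM→Ito, Thu-AM→Reyes+Farahani, Thu-PM→Wu, Fri-AM→Wu, Fri-PM→Reyes+Farahani.
Total: 96 + 102 + 96 + 100 + 98 + 110 + 110 + 100 + 98 = £910.

£910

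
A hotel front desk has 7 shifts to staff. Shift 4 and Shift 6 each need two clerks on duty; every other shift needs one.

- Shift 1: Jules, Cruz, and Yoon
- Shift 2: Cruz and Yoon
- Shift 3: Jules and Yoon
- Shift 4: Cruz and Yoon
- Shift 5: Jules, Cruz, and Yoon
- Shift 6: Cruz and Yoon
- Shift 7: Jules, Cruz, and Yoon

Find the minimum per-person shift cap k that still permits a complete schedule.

With 3 clerks and 9 worker-slots to fill, someone must work at least ⌈9/3⌉ = 3 shifts, so k ≥ 3.
k = 3 works: Shift 1→Jules, Shift 2→Cruz, Shift 3→Jules, Shift 4→Cruz+Yoon, Shift 5→Jules, Shift 6→Cruz+Yoon, Shift 7→Yoon.
Loads: Jules 3, Cruz 3, Yoon 3 — all ≤ 3.

3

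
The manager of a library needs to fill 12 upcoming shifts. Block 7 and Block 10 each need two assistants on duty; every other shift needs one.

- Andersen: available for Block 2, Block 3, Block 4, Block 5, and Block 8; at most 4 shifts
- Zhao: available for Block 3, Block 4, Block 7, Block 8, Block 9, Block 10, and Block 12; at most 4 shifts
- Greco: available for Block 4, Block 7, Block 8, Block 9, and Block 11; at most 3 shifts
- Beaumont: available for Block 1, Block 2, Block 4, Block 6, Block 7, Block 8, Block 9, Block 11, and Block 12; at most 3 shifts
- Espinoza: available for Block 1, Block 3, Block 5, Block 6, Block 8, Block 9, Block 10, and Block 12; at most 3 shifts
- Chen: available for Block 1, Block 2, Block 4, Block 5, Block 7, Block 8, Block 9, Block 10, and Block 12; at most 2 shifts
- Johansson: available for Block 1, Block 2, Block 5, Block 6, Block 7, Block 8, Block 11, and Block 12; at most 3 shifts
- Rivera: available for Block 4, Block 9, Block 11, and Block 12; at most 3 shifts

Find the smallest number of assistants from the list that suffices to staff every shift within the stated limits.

14 slots to fill and no one can take more than 4, so at least ⌈14/4⌉ = 4 assistants are needed.
Andersen, Zhao, Greco, and Espinoza alone can cover everything: Block 1→Espinoza, Block 2→Andersen, Block 3→Andersen, Block 4→Andersen, Block 5→Andersen, Block 6→Espinoza, Block 7→Zhao+Greco, Block 8→Greco, Block 9→Zhao, Block 10→Zhao+Espinoza, Block 11→Greco, Block 12→Zhao.

4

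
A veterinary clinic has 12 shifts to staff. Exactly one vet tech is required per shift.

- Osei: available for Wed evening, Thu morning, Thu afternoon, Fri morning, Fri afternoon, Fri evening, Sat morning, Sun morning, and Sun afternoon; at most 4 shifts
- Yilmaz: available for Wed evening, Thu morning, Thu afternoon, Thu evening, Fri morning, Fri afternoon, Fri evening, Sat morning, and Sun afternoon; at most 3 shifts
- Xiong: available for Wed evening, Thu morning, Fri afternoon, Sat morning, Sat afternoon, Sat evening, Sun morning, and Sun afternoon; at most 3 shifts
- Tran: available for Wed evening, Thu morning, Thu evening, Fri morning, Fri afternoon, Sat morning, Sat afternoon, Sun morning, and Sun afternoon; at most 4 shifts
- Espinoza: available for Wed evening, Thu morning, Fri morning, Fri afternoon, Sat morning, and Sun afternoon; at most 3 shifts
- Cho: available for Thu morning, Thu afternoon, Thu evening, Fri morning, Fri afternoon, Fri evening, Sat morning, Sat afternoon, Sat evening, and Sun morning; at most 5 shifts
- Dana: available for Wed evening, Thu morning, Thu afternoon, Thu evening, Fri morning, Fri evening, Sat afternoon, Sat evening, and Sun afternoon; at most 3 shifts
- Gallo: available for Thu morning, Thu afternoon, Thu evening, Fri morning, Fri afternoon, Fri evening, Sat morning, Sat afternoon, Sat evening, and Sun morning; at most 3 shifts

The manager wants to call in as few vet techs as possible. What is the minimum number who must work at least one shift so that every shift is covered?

12 slots to fill and no one can take more than 5, so at least ⌈12/5⌉ = 3 vet techs are needed.
Osei, Yilmaz, and Cho alone can cover everything: Wed evening→Osei, Thu morning→Osei, Thu afternoon→Yilmaz, Thu evening→Yilmaz, Fri morning→Yilmaz, Fri afternoon→Cho, Fri evening→Cho, Sat morning→Cho, Sat afternoon→Cho, Sat evening→Cho, Sun morning→Osei, Sun afternoon→Osei.

3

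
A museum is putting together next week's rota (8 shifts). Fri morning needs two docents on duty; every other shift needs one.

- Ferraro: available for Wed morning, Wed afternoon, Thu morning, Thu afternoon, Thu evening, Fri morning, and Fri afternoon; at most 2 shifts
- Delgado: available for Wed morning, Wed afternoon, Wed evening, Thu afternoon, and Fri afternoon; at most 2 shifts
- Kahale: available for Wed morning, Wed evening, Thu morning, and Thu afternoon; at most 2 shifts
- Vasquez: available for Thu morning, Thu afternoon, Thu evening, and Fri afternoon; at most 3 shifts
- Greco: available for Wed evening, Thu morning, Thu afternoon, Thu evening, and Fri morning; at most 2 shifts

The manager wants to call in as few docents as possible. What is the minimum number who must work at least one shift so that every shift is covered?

9 slots to fill and no one can take more than 3, so at least ⌈9/3⌉ = 3 docents are needed.
Any 3 docents together have capacity at most 3+2+2 = 7 < 9 slots, so 3 can never suffice.
Ferraro, Delgado, Vasquez, and Greco alone can cover everything: Wed morning→Ferraro, Wed afternoon→Delgado, Wed evening→Delgado, Thu morning→Vasquez, Thu afternoon→Greco, Thu evening→Vasquez, Fri morning→Ferraro+Greco, Fri afternoon→Vasquez.

4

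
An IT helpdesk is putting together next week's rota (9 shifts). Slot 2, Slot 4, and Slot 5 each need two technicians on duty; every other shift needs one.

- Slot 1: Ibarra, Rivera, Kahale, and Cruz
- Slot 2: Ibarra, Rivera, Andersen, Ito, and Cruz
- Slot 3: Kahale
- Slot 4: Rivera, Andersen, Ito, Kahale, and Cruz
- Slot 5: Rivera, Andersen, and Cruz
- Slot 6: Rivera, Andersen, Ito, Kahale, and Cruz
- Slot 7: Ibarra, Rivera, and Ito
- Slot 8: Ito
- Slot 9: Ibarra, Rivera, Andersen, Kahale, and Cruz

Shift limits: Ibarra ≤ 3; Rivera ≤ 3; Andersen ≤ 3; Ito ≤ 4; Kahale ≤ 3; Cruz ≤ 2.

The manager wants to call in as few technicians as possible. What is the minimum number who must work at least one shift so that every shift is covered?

12 slots to fill and no one can take more than 4, so at least ⌈12/4⌉ = 3 technicians are needed.
Any 3 technicians together have capacity at most 4+3+3 = 10 < 12 slots, so 3 can never suffice.
Rivera, Andersen, Ito, and Kahale alone can cover everything: Slot 1→Rivera, Slot 2→Andersen+Ito, Slot 3→Kahale, Slot 4→Ito+Kahale, Slot 5→Rivera+Andersen, Slot 6→Ito, Slot 7→Rivera, Slot 8→Ito, Slot 9→Andersen.

4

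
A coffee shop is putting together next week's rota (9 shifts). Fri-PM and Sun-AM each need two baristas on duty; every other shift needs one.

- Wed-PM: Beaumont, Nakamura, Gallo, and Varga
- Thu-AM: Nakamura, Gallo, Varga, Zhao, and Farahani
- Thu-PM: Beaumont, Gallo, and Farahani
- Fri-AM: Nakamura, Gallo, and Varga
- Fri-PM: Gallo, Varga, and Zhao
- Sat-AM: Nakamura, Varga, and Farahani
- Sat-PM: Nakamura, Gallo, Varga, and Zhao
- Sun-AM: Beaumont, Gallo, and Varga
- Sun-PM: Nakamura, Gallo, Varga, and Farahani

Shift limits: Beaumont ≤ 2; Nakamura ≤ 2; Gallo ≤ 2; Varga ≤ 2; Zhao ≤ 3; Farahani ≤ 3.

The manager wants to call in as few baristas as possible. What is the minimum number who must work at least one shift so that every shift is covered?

11 slots to fill and no one can take more than 3, so at least ⌈11/3⌉ = 4 baristas are needed.
Any 4 baristas together have capacity at most 3+3+2+2 = 10 < 11 slots, so 4 can never suffice.
Beaumont, Nakamura, Gallo, Varga, and Zhao alone can cover everything: Wed-PM→Varga, Thu-AM→Zhao, Thu-PM→Beaumont, Fri-AM→Nakamura, Fri-PM→Gallo+Zhao, Sat-AM→Nakamura, Sat-PM→Zhao, Sun-AM→Beaumont+Gallo, Sun-PM→Varga.

5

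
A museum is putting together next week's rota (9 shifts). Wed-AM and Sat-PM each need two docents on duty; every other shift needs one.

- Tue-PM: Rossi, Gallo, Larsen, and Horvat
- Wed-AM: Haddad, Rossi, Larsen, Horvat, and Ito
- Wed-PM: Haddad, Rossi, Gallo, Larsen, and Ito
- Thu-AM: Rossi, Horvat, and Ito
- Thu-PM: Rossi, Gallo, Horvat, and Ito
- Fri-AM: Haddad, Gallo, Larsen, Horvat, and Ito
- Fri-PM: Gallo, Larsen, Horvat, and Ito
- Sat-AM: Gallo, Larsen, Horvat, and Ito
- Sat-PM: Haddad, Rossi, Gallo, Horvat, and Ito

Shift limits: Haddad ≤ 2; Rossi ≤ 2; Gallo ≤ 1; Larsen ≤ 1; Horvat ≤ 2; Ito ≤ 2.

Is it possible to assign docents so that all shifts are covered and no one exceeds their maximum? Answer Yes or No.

No

Total capacity is 2+2+1+1+2+2 = 10 but 11 worker-slots are needed — infeasible.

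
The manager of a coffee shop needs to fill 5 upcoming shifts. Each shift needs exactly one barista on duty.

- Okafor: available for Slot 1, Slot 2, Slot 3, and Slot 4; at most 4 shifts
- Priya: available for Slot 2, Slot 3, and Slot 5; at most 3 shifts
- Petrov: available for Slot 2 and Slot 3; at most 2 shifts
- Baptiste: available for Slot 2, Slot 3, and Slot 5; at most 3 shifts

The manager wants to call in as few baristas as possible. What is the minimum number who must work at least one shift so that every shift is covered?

2

5 slots to fill and no one can take more than 4, so at least ⌈5/4⌉ = 2 baristas are needed.
Okafor and Priya alone can cover everything: Slot 1→Okafor, Slot 2→Okafor, Slot 3→Okafor, Slot 4→Okafor, Slot 5→Priya.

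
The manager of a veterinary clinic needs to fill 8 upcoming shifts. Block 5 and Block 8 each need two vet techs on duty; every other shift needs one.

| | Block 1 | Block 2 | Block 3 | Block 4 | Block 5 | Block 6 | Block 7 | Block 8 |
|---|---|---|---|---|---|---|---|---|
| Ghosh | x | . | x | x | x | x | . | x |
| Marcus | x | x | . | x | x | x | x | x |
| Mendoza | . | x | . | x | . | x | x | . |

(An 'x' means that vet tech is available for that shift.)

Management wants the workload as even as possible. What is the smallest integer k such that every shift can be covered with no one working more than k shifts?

4

With 3 vet techs and 10 worker-slots to fill, someone must work at least ⌈10/3⌉ = 4 shifts, so k ≥ 4.
k = 4 works: Block 1→Ghosh, Block 2→Marcus, Block 3→Ghosh, Block 4→Mendoza, Block 5→Ghosh+Marcus, Block 6→Mendoza, Block 7→Marcus, Block 8→Ghosh+Marcus.
Loads: Ghosh 4, Marcus 4, Mendoza 2 — all ≤ 4.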